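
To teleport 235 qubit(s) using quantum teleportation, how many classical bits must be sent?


Quantum teleportation requires 2 classical bits per qubit teleported.
235 qubit(s) -> 2 * 235 = 470 classical bits

470


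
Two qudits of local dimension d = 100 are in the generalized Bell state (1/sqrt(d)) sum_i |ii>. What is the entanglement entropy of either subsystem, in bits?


For a maximally entangled state in d x d:
S = log2(d) = log2(100)
= 6.6439

6.6439


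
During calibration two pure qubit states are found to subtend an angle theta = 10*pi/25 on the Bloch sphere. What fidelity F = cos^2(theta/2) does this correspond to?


For states separated by angle theta on Bloch sphere:
F = cos^2(theta/2)
theta = 10*pi/25 = 1.2566
theta/2 = 0.6283
cos(theta/2) = 0.8090
F = 0.6545

0.6545


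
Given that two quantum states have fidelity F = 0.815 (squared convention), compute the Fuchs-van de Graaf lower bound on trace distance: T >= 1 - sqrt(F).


Fuchs-van de Graaf (squared-fidelity convention): 1 - sqrt(F) <= T <= sqrt(1 - F).
Lower bound: T >= 1 - sqrt(F)
sqrt(F) = sqrt(0.815) = 0.9028
T >= 1 - 0.9028
T >= 0.0972

0.0972


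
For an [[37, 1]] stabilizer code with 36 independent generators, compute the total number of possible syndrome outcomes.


Each stabilizer generator gives a binary (+1 or -1) measurement outcome.
With 36 independent generators:
Total syndromes = 2^36
= 68719476736

68719476736


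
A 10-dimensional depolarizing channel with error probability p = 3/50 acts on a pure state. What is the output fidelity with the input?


F = (1-p) + p/d
= (1 - 0.0600) + 0.0600/10
= 0.9400 + 0.0060
= 0.9460

0.9460


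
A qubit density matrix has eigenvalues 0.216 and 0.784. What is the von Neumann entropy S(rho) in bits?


S = -p*log2(p) - (1-p)*log2(1-p)
p = 0.2160, 1-p = 0.7840
= -0.2160 * log2(0.2160) - 0.7840 * log2(0.7840)
= -(-0.4776) - (-0.2752)
= 0.7528

0.7528


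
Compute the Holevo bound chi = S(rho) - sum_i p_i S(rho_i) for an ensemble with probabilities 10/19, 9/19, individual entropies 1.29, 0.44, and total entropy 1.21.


chi = S(rho) - sum_i p_i * S(rho_i)
Weighted entropy = 10/19 * 1.29 + 9/19 * 0.44
= 0.8874
chi = 1.21 - 0.8874
= 0.3226

0.3226


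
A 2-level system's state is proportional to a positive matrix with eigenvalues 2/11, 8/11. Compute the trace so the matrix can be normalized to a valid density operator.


tr(M) = sum of eigenvalues
= 2/11 + 8/11
= 10/11
= 0.9091

0.9091


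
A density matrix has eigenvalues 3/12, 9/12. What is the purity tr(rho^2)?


tr(rho^2) = sum of eigenvalues squared
= (3/12)^2 + (9/12)^2
= (9 + 81) / 144
= 90/144
= 0.6250

0.6250


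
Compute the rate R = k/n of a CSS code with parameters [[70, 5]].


Code rate R = k/n
= 5/70
= 0.0714

0.0714


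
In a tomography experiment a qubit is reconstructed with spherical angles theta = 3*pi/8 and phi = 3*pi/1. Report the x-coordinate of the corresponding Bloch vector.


theta = 1.1781, phi = 9.4248
r_x = sin(theta)*cos(phi) = 0.9239 * -1.0000
r_x = -0.9239

-0.9239


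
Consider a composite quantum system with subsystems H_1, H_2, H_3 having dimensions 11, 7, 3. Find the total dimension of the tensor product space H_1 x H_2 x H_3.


dim(H_1 x H_2 x H_3) = 11 * 7 * 3
= 77 * 3
= 231

231


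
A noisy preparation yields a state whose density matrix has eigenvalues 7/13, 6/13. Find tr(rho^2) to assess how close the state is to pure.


tr(rho^2) = sum of eigenvalues squared
= (7/13)^2 + (6/13)^2
= (49 + 36) / 169
= 85/169
= 0.5030

0.5030


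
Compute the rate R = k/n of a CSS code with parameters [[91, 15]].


Code rate R = k/n
= 15/91
= 0.1648

0.1648


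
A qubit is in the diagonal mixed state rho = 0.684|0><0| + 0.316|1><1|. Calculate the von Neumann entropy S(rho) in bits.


S = -p*log2(p) - (1-p)*log2(1-p)
p = 0.6840, 1-p = 0.3160
= -0.6840 * log2(0.6840) - 0.3160 * log2(0.3160)
= -(-0.3748) - (-0.5252)
= 0.9000

0.9000


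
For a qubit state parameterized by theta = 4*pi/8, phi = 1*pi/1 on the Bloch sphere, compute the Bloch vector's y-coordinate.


theta = 1.5708, phi = 3.1416
r_y = sin(theta)*sin(phi) = 1.0000 * 0.0000
r_y = 0.0000

0.0000


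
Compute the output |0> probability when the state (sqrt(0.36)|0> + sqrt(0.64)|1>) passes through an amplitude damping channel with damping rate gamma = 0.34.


For amplitude damping with parameter gamma on state sqrt(a)|0> + sqrt(b)|1>:
alpha^2 = 0.36, beta^2 = 0.64
P(|0>) = alpha^2 + gamma * beta^2
= 0.36 + 0.34 * 0.64
= 0.36 + 0.2176
= 0.5776

0.5776


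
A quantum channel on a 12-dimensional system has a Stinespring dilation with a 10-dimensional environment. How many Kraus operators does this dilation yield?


Tracing out the environment in an orthonormal basis {|i>_E} gives Kraus operators K_i = <i|_E U |0>_E.
Number of Kraus operators = dim(H_env) = d_env
= 10

10


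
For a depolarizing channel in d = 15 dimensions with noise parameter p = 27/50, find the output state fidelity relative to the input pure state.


F = (1-p) + p/d
= (1 - 0.5400) + 0.5400/15
= 0.4600 + 0.0360
= 0.4960

0.4960


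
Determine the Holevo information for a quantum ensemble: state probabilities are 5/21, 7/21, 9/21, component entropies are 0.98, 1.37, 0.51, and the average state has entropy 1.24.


chi = S(rho) - sum_i p_i * S(rho_i)
Weighted entropy = 5/21 * 0.98 + 7/21 * 1.37 + 9/21 * 0.51
= 0.9086
chi = 1.24 - 0.9086
= 0.3314

0.3314


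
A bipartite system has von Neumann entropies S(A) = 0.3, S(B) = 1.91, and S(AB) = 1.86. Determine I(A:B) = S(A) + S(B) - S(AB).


I(A:B) = S(A) + S(B) - S(AB)
= 0.3 + 1.91 - 1.86
= 0.3500

0.3500


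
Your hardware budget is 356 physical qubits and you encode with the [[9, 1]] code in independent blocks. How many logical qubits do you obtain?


Each code block uses 9 physical qubits for 1 logical qubit(s).
Number of complete blocks = floor(356 / 9) = 39
Logical qubits = 39 * 1
= 39

39


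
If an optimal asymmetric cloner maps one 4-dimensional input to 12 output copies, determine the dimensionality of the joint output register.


Output space = H^(tensor 12) where dim(H) = 4
dim = 4^12
= 16 (after 2 factors)
= 64 (after 3 factors)
= 256 (after 4 factors)
= 1024 (after 5 factors)
= 4096 (after 6 factors)
= 16384 (after 7 factors)
= 65536 (after 8 factors)
= 262144 (after 9 factors)
= 1048576 (after 10 factors)
= 4194304 (after 11 factors)
= 16777216 (after 12 factors)
= 16777216

16777216


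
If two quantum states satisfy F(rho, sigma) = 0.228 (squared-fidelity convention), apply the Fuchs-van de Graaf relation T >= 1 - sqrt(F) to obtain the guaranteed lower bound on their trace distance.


Fuchs-van de Graaf (squared-fidelity convention): 1 - sqrt(F) <= T <= sqrt(1 - F).
Lower bound: T >= 1 - sqrt(F)
sqrt(F) = sqrt(0.228) = 0.4775
T >= 1 - 0.4775
T >= 0.5225

0.5225


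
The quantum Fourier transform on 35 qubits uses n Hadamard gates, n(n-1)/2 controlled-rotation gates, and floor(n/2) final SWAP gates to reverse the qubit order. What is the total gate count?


Hadamard gates: 35
Controlled rotations: n*(n-1)/2 = 35*34/2 = 595
SWAP gates: floor(n/2) = floor(35/2) = 17
Total = 35 + 595 + 17
= 647

647


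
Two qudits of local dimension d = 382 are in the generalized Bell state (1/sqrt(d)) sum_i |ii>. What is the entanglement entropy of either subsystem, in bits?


For a maximally entangled state in d x d:
S = log2(d) = log2(382)
= 8.5774

8.5774


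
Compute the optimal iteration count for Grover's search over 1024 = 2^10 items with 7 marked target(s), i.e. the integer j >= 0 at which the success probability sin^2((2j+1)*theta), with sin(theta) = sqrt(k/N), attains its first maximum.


After j Grover iterations the success probability is P(j) = sin^2((2j+1)*theta), where sin(theta) = sqrt(k/N).
N = 2^10 = 1024, k = 7
sin(theta) = sqrt(k/N) = 0.08267972847
theta = arcsin(sqrt(k/N)) = 0.08277421834 rad
P(j) reaches its first maximum when (2j+1)*theta is as close as possible to pi/2, i.e. j = round(pi/(4*theta) - 1/2).
pi/(4*theta) - 1/2 = 8.9884
(For comparison, the common estimate pi/4 * sqrt(N/k) = 9.4993; the exact maximiser is used here.)
Optimal iterations = 9

9


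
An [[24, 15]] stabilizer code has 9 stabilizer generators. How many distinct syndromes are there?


Each stabilizer generator gives a binary (+1 or -1) measurement outcome.
With 9 independent generators:
Total syndromes = 2^9
= 512

512


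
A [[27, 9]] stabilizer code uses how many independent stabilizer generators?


For an [[n,k]] stabilizer code:
Number of stabilizer generators = n - k
= 27 - 9
= 18

18


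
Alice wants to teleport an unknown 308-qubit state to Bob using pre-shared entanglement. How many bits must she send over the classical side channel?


Quantum teleportation requires 2 classical bits per qubit teleported.
308 qubit(s) -> 2 * 308 = 616 classical bits

616


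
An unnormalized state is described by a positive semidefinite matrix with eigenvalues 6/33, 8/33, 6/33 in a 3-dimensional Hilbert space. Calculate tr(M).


tr(M) = sum of eigenvalues
= 6/33 + 8/33 + 6/33
= 20/33
= 0.6061

0.6061


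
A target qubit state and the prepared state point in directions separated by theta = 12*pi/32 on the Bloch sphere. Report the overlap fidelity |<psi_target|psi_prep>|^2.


For states separated by angle theta on Bloch sphere:
F = cos^2(theta/2)
theta = 12*pi/32 = 1.1781
theta/2 = 0.5890
cos(theta/2) = 0.8315
F = 0.6913

0.6913


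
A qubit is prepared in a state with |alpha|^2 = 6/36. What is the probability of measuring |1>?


|alpha|^2 = 6/36 = 0.1667
|beta|^2 = 1 - 6/36 = 30/36 = 0.8333
P(|1>) = |beta|^2 = 0.8333

0.8333


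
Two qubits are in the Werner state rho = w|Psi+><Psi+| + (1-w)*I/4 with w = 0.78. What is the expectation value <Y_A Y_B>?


|Psi+> = (|01> + |10>)/sqrt(2)
For the pure Bell state, <Y_A Y_B> = +1 (Bell-state Pauli correlator).
The maximally-mixed part I/4 has tr(I/4 * P tensor P) = 0 for any traceless Pauli P.
So <Y_A Y_B>_rho = w * (+1) + (1 - w) * 0
= 0.78 * (+1)
= 0.7800

0.7800


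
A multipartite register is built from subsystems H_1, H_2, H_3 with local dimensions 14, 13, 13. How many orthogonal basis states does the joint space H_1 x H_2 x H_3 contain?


dim(H_1 x H_2 x H_3) = 14 * 13 * 13
= 182 * 13
= 2366

2366


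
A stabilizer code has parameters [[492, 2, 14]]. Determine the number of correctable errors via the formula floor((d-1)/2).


Code parameters: [[492, 2, 14]], distance d = 14.
Number of correctable errors = floor((d-1)/2)
= floor((14 - 1)/2)
= floor(13/2)
= 6

6


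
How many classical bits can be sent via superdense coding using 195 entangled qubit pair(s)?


Superdense coding allows 2 classical bits per shared entangled pair.
195 pair(s) -> 2 * 195 = 390 classical bits

390


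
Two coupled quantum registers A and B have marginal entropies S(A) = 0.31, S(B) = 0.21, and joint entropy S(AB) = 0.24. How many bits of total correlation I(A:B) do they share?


I(A:B) = S(A) + S(B) - S(AB)
= 0.31 + 0.21 - 0.24
= 0.2800

0.2800


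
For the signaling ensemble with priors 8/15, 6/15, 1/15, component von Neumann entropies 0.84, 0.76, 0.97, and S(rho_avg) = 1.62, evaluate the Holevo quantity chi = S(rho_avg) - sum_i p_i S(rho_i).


chi = S(rho) - sum_i p_i * S(rho_i)
Weighted entropy = 8/15 * 0.84 + 6/15 * 0.76 + 1/15 * 0.97
= 0.8167
chi = 1.62 - 0.8167
= 0.8033

0.8033


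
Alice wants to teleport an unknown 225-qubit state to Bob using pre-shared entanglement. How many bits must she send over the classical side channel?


Quantum teleportation requires 2 classical bits per qubit teleported.
225 qubit(s) -> 2 * 225 = 450 classical bits

450


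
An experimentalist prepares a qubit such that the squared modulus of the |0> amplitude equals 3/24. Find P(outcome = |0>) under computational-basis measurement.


|alpha|^2 = 3/24 = 0.1250
|beta|^2 = 1 - 3/24 = 21/24 = 0.8750
P(|0>) = |alpha|^2 = 0.1250

0.1250


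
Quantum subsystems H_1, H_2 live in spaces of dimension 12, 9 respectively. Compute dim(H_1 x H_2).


dim(H_1 x H_2) = 12 * 9
= 108

108


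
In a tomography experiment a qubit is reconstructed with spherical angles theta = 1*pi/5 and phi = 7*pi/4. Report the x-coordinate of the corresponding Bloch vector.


theta = 0.6283, phi = 5.4978
r_x = sin(theta)*cos(phi) = 0.5878 * 0.7071
r_x = 0.4156

0.4156


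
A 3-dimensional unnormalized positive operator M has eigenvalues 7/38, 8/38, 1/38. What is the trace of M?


tr(M) = sum of eigenvalues
= 7/38 + 8/38 + 1/38
= 16/38
= 0.4211

0.4211


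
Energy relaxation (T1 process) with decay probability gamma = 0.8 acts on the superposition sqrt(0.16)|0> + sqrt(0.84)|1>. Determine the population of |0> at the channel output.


For amplitude damping with parameter gamma on state sqrt(a)|0> + sqrt(b)|1>:
alpha^2 = 0.16, beta^2 = 0.84
P(|0>) = alpha^2 + gamma * beta^2
= 0.16 + 0.8 * 0.84
= 0.16 + 0.6720
= 0.8320

0.8320


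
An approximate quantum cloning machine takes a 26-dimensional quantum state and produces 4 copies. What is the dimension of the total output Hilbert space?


Output space = H^(tensor 4) where dim(H) = 26
dim = 26^4
= 676 (after 2 factors)
= 17576 (after 3 factors)
= 456976 (after 4 factors)
= 456976

456976


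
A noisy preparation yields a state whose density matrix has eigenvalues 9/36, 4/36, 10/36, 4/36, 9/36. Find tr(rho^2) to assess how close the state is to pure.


tr(rho^2) = sum of eigenvalues squared
= (9/36)^2 + (4/36)^2 + (10/36)^2 + (4/36)^2 + (9/36)^2
= (81 + 16 + 100 + 16 + 81) / 1296
= 294/1296
= 0.2269

0.2269


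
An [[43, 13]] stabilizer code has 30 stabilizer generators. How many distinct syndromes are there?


Each stabilizer generator gives a binary (+1 or -1) measurement outcome.
With 30 independent generators:
Total syndromes = 2^30
= 1073741824

1073741824


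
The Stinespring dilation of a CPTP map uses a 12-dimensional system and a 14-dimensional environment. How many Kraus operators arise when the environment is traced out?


Tracing out the environment in an orthonormal basis {|i>_E} gives Kraus operators K_i = <i|_E U |0>_E.
Number of Kraus operators = dim(H_env) = d_env
= 14

14


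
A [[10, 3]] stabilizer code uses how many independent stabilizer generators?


For an [[n,k]] stabilizer code:
Number of stabilizer generators = n - k
= 10 - 3
= 7

7


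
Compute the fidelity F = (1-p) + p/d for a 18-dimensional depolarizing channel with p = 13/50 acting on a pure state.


F = (1-p) + p/d
= (1 - 0.2600) + 0.2600/18
= 0.7400 + 0.0144
= 0.7544

0.7544


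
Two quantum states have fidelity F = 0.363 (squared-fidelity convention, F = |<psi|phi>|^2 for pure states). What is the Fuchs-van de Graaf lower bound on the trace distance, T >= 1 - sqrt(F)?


Fuchs-van de Graaf (squared-fidelity convention): 1 - sqrt(F) <= T <= sqrt(1 - F).
Lower bound: T >= 1 - sqrt(F)
sqrt(F) = sqrt(0.363) = 0.6025
T >= 1 - 0.6025
T >= 0.3975

0.3975


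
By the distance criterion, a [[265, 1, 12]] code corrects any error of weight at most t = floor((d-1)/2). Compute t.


Code parameters: [[265, 1, 12]], distance d = 12.
Number of correctable errors = floor((d-1)/2)
= floor((12 - 1)/2)
= floor(11/2)
= 5

5


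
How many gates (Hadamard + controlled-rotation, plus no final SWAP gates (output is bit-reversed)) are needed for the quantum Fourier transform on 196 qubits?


Hadamard gates: 196
Controlled rotations: n*(n-1)/2 = 196*195/2 = 19110
SWAP gates: 0 (omitted)
Total = 196 + 19110
= 19306

19306


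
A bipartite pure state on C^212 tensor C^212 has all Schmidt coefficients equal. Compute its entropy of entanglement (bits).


For a maximally entangled state in d x d:
S = log2(d) = log2(212)
= 7.7279

7.7279


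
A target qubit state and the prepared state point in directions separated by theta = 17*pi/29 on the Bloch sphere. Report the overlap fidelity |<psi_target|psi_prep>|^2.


For states separated by angle theta on Bloch sphere:
F = cos^2(theta/2)
theta = 17*pi/29 = 1.8416
theta/2 = 0.9208
cos(theta/2) = 0.6052
F = 0.3662

0.3662


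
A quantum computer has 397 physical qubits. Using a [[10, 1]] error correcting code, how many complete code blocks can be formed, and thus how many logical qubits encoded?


Each code block uses 10 physical qubits for 1 logical qubit(s).
Number of complete blocks = floor(397 / 10) = 39
Logical qubits = 39 * 1
= 39

39


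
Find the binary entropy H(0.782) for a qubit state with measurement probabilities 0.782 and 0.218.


S = -p*log2(p) - (1-p)*log2(1-p)
p = 0.7820, 1-p = 0.2180
= -0.7820 * log2(0.7820) - 0.2180 * log2(0.2180)
= -(-0.2774) - (-0.4791)
= 0.7565

0.7565


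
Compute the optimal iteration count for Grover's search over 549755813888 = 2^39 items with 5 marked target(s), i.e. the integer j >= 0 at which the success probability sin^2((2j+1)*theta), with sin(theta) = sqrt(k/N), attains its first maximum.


After j Grover iterations the success probability is P(j) = sin^2((2j+1)*theta), where sin(theta) = sqrt(k/N).
N = 2^39 = 549755813888, k = 5
sin(theta) = sqrt(k/N) = 3.015782986e-06
theta = arcsin(sqrt(k/N)) = 3.015782986e-06 rad
P(j) reaches its first maximum when (2j+1)*theta is as close as possible to pi/2, i.e. j = round(pi/(4*theta) - 1/2).
pi/(4*theta) - 1/2 = 260428.7706
(For comparison, the common estimate pi/4 * sqrt(N/k) = 260429.2706; the exact maximiser is used here.)
Optimal iterations = 260429

260429


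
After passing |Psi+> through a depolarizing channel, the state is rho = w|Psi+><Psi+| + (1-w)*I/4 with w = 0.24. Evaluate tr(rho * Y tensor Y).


|Psi+> = (|01> + |10>)/sqrt(2)
For the pure Bell state, <Y_A Y_B> = +1 (Bell-state Pauli correlator).
The maximally-mixed part I/4 has tr(I/4 * P tensor P) = 0 for any traceless Pauli P.
So <Y_A Y_B>_rho = w * (+1) + (1 - w) * 0
= 0.24 * (+1)
= 0.2400

0.2400


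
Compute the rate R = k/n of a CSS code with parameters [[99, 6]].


Code rate R = k/n
= 6/99
= 0.0606

0.0606


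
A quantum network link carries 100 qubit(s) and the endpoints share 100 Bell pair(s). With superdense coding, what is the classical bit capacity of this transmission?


Superdense coding allows 2 classical bits per shared entangled pair.
100 pair(s) -> 2 * 100 = 200 classical bits

200


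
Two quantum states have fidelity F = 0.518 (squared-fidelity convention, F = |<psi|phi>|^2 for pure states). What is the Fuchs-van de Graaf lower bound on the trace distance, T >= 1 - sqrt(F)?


Fuchs-van de Graaf (squared-fidelity convention): 1 - sqrt(F) <= T <= sqrt(1 - F).
Lower bound: T >= 1 - sqrt(F)
sqrt(F) = sqrt(0.518) = 0.7197
T >= 1 - 0.7197
T >= 0.2803

0.2803


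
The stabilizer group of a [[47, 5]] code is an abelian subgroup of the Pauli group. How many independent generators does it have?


For an [[n,k]] stabilizer code:
Number of stabilizer generators = n - k
= 47 - 5
= 42

42


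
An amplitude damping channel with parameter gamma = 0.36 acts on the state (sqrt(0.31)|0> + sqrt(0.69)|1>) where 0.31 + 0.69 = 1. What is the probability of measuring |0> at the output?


For amplitude damping with parameter gamma on state sqrt(a)|0> + sqrt(b)|1>:
alpha^2 = 0.31, beta^2 = 0.69
P(|0>) = alpha^2 + gamma * beta^2
= 0.31 + 0.36 * 0.69
= 0.31 + 0.2484
= 0.5584

0.5584


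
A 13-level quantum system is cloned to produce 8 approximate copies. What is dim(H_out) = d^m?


Output space = H^(tensor 8) where dim(H) = 13
dim = 13^8
= 169 (after 2 factors)
= 2197 (after 3 factors)
= 28561 (after 4 factors)
= 371293 (after 5 factors)
= 4826809 (after 6 factors)
= 62748517 (after 7 factors)
= 815730721 (after 8 factors)
= 815730721

815730721


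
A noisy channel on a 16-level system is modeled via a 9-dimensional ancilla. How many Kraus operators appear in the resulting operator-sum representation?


Tracing out the environment in an orthonormal basis {|i>_E} gives Kraus operators K_i = <i|_E U |0>_E.
Number of Kraus operators = dim(H_env) = d_env
= 9

9


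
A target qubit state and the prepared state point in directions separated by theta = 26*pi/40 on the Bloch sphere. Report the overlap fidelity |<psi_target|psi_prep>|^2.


For states separated by angle theta on Bloch sphere:
F = cos^2(theta/2)
theta = 26*pi/40 = 2.0420
theta/2 = 1.0210
cos(theta/2) = 0.5225
F = 0.2730

0.2730


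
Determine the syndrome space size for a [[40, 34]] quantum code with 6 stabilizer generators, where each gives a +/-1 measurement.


Each stabilizer generator gives a binary (+1 or -1) measurement outcome.
With 6 independent generators:
Total syndromes = 2^6
= 64

64


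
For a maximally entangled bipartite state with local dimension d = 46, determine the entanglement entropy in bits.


For a maximally entangled state in d x d:
S = log2(d) = log2(46)
= 5.5236

5.5236


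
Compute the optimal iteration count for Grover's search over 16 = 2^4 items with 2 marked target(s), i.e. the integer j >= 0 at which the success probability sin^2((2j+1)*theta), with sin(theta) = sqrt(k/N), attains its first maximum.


After j Grover iterations the success probability is P(j) = sin^2((2j+1)*theta), where sin(theta) = sqrt(k/N).
N = 2^4 = 16, k = 2
sin(theta) = sqrt(k/N) = 0.3535533906
theta = arcsin(sqrt(k/N)) = 0.3613671239 rad
P(j) reaches its first maximum when (2j+1)*theta is as close as possible to pi/2, i.e. j = round(pi/(4*theta) - 1/2).
pi/(4*theta) - 1/2 = 1.6734
(For comparison, the common estimate pi/4 * sqrt(N/k) = 2.2214; the exact maximiser is used here.)
Optimal iterations = 2

2


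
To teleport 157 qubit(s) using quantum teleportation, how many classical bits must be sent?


Quantum teleportation requires 2 classical bits per qubit teleported.
157 qubit(s) -> 2 * 157 = 314 classical bits

314


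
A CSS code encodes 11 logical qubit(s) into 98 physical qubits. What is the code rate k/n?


Code rate R = k/n
= 11/98
= 0.1122

0.1122


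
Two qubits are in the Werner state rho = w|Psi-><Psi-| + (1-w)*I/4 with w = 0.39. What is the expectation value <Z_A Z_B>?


|Psi-> = (|01> - |10>)/sqrt(2)
For the pure Bell state, <Z_A Z_B> = -1 (Bell-state Pauli correlator).
The maximally-mixed part I/4 has tr(I/4 * P tensor P) = 0 for any traceless Pauli P.
So <Z_A Z_B>_rho = w * (-1) + (1 - w) * 0
= 0.39 * (-1)
= -0.3900

-0.3900


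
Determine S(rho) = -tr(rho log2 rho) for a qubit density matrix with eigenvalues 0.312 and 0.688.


S = -p*log2(p) - (1-p)*log2(1-p)
p = 0.3120, 1-p = 0.6880
= -0.3120 * log2(0.3120) - 0.6880 * log2(0.6880)
= -(-0.5243) - (-0.3712)
= 0.8955

0.8955


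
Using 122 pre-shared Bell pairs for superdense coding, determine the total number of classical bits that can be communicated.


Superdense coding allows 2 classical bits per shared entangled pair.
122 pair(s) -> 2 * 122 = 244 classical bits

244


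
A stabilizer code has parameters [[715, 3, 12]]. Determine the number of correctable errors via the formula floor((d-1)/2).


Code parameters: [[715, 3, 12]], distance d = 12.
Number of correctable errors = floor((d-1)/2)
= floor((12 - 1)/2)
= floor(11/2)
= 5

5


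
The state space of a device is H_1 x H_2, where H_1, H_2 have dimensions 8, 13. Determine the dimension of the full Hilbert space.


dim(H_1 x H_2) = 8 * 13
= 104

104


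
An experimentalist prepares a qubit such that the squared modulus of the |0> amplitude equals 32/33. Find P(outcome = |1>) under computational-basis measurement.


|alpha|^2 = 32/33 = 0.9697
|beta|^2 = 1 - 32/33 = 1/33 = 0.0303
P(|1>) = |beta|^2 = 0.0303

0.0303


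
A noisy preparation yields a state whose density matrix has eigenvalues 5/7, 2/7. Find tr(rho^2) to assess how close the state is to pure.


tr(rho^2) = sum of eigenvalues squared
= (5/7)^2 + (2/7)^2
= (25 + 4) / 49
= 29/49
= 0.5918

0.5918


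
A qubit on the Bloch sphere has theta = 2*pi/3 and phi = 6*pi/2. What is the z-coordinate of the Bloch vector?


theta = 2.0944, phi = 9.4248
r_z = cos(theta) = -0.5000

-0.5000


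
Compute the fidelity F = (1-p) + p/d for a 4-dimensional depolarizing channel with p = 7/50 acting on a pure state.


F = (1-p) + p/d
= (1 - 0.1400) + 0.1400/4
= 0.8600 + 0.0350
= 0.8950

0.8950


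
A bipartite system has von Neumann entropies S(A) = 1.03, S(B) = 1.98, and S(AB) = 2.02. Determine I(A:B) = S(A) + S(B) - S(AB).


I(A:B) = S(A) + S(B) - S(AB)
= 1.03 + 1.98 - 2.02
= 0.9900

0.9900


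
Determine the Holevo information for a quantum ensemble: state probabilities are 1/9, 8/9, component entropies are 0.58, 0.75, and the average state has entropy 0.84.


chi = S(rho) - sum_i p_i * S(rho_i)
Weighted entropy = 1/9 * 0.58 + 8/9 * 0.75
= 0.7311
chi = 0.84 - 0.7311
= 0.1089

0.1089


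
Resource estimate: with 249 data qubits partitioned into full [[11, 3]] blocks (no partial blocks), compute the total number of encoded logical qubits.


Each code block uses 11 physical qubits for 3 logical qubit(s).
Number of complete blocks = floor(249 / 11) = 22
Logical qubits = 22 * 3
= 66

66


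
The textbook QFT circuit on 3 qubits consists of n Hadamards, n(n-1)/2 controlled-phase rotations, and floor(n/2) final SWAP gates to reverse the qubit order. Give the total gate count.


Hadamard gates: 3
Controlled rotations: n*(n-1)/2 = 3*2/2 = 3
SWAP gates: floor(n/2) = floor(3/2) = 1
Total = 3 + 3 + 1
= 7

7


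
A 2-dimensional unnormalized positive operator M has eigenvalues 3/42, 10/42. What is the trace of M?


tr(M) = sum of eigenvalues
= 3/42 + 10/42
= 13/42
= 0.3095

0.3095


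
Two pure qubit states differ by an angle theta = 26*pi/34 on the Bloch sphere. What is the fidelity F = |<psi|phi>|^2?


For states separated by angle theta on Bloch sphere:
F = cos^2(theta/2)
theta = 26*pi/34 = 2.4024
theta/2 = 1.2012
cos(theta/2) = 0.3612
F = 0.1305

0.1305


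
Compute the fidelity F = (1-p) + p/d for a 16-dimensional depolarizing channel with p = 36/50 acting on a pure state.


F = (1-p) + p/d
= (1 - 0.7200) + 0.7200/16
= 0.2800 + 0.0450
= 0.3250

0.3250


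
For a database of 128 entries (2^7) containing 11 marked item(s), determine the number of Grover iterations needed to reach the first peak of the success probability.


After j Grover iterations the success probability is P(j) = sin^2((2j+1)*theta), where sin(theta) = sqrt(k/N).
N = 2^7 = 128, k = 11
sin(theta) = sqrt(k/N) = 0.293150985
theta = arcsin(sqrt(k/N)) = 0.2975209614 rad
P(j) reaches its first maximum when (2j+1)*theta is as close as possible to pi/2, i.e. j = round(pi/(4*theta) - 1/2).
pi/(4*theta) - 1/2 = 2.1398
(For comparison, the common estimate pi/4 * sqrt(N/k) = 2.6792; the exact maximiser is used here.)
Optimal iterations = 2

2


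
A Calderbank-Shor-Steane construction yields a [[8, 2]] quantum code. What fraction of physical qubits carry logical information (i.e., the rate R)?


Code rate R = k/n
= 2/8
= 0.2500

0.2500


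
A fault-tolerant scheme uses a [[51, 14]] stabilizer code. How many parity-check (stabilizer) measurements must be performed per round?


For an [[n,k]] stabilizer code:
Number of stabilizer generators = n - k
= 51 - 14
= 37

37


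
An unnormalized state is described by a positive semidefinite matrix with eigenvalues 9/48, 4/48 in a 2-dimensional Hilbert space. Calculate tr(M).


tr(M) = sum of eigenvalues
= 9/48 + 4/48
= 13/48
= 0.2708

0.2708


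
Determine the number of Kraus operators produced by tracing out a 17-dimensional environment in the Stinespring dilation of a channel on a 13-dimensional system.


Tracing out the environment in an orthonormal basis {|i>_E} gives Kraus operators K_i = <i|_E U |0>_E.
Number of Kraus operators = dim(H_env) = d_env
= 17

17


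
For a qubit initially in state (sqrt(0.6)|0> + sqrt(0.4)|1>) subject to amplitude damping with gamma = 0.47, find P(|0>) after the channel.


For amplitude damping with parameter gamma on state sqrt(a)|0> + sqrt(b)|1>:
alpha^2 = 0.6, beta^2 = 0.4
P(|0>) = alpha^2 + gamma * beta^2
= 0.6 + 0.47 * 0.4
= 0.6 + 0.1880
= 0.7880

0.7880


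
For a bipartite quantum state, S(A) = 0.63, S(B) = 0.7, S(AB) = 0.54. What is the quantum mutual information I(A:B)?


I(A:B) = S(A) + S(B) - S(AB)
= 0.63 + 0.7 - 0.54
= 0.7900

0.7900


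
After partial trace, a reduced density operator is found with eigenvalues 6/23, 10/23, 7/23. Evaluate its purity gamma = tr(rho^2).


tr(rho^2) = sum of eigenvalues squared
= (6/23)^2 + (10/23)^2 + (7/23)^2
= (36 + 100 + 49) / 529
= 185/529
= 0.3497

0.3497


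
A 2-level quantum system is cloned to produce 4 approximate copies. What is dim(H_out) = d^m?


Output space = H^(tensor 4) where dim(H) = 2
dim = 2^4
= 4 (after 2 factors)
= 8 (after 3 factors)
= 16 (after 4 factors)
= 16

16


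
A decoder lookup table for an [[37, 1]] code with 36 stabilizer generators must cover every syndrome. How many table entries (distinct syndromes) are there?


Each stabilizer generator gives a binary (+1 or -1) measurement outcome.
With 36 independent generators:
Total syndromes = 2^36
= 68719476736

68719476736


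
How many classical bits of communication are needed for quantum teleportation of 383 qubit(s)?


Quantum teleportation requires 2 classical bits per qubit teleported.
383 qubit(s) -> 2 * 383 = 766 classical bits

766


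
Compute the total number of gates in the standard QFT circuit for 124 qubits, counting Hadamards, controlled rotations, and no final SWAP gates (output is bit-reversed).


Hadamard gates: 124
Controlled rotations: n*(n-1)/2 = 124*123/2 = 7626
SWAP gates: 0 (omitted)
Total = 124 + 7626
= 7750

7750


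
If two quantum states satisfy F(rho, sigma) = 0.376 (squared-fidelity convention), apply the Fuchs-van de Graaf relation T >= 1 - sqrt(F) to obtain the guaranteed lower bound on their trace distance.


Fuchs-van de Graaf (squared-fidelity convention): 1 - sqrt(F) <= T <= sqrt(1 - F).
Lower bound: T >= 1 - sqrt(F)
sqrt(F) = sqrt(0.376) = 0.6132
T >= 1 - 0.6132
T >= 0.3868

0.3868


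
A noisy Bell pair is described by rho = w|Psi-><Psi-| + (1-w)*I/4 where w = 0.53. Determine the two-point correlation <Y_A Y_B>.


|Psi-> = (|01> - |10>)/sqrt(2)
For the pure Bell state, <Y_A Y_B> = -1 (Bell-state Pauli correlator).
The maximally-mixed part I/4 has tr(I/4 * P tensor P) = 0 for any traceless Pauli P.
So <Y_A Y_B>_rho = w * (-1) + (1 - w) * 0
= 0.53 * (-1)
= -0.5300

-0.5300


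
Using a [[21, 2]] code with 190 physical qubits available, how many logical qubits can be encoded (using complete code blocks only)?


Each code block uses 21 physical qubits for 2 logical qubit(s).
Number of complete blocks = floor(190 / 21) = 9
Logical qubits = 9 * 2
= 18

18


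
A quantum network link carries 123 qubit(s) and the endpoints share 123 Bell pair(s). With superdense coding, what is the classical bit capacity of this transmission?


Superdense coding allows 2 classical bits per shared entangled pair.
123 pair(s) -> 2 * 123 = 246 classical bits

246


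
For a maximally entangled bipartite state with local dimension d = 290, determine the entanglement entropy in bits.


For a maximally entangled state in d x d:
S = log2(d) = log2(290)
= 8.1799

8.1799


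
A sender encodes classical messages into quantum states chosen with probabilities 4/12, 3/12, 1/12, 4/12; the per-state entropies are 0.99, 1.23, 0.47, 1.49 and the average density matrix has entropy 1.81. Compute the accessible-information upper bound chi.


chi = S(rho) - sum_i p_i * S(rho_i)
Weighted entropy = 4/12 * 0.99 + 3/12 * 1.23 + 1/12 * 0.47 + 4/12 * 1.49
= 1.1733
chi = 1.81 - 1.1733
= 0.6367

0.6367


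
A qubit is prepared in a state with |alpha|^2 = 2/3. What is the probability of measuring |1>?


|alpha|^2 = 2/3 = 0.6667
|beta|^2 = 1 - 2/3 = 1/3 = 0.3333
P(|1>) = |beta|^2 = 0.3333

0.3333


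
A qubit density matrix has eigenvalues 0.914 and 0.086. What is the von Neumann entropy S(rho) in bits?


S = -p*log2(p) - (1-p)*log2(1-p)
p = 0.9140, 1-p = 0.0860
= -0.9140 * log2(0.9140) - 0.0860 * log2(0.0860)
= -(-0.1186) - (-0.3044)
= 0.4230

0.4230


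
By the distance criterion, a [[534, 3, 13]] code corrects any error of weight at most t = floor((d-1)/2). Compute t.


Code parameters: [[534, 3, 13]], distance d = 13.
Number of correctable errors = floor((d-1)/2)
= floor((13 - 1)/2)
= floor(12/2)
= 6

6


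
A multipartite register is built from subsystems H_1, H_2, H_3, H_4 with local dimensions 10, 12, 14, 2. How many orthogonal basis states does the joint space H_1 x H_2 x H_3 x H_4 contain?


dim(H_1 x H_2 x H_3 x H_4) = 10 * 12 * 14 * 2
= 120 * 14 * 2
= 1680 * 2
= 3360

3360


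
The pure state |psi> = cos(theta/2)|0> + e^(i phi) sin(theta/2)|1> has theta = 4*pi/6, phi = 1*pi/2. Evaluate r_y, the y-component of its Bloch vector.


theta = 2.0944, phi = 1.5708
r_y = sin(theta)*sin(phi) = 0.8660 * 1.0000
r_y = 0.8660

0.8660


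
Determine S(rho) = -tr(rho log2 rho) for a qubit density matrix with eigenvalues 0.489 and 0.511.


S = -p*log2(p) - (1-p)*log2(1-p)
p = 0.4890, 1-p = 0.5110
= -0.4890 * log2(0.4890) - 0.5110 * log2(0.5110)
= -(-0.5047) - (-0.4950)
= 0.9997

0.9997


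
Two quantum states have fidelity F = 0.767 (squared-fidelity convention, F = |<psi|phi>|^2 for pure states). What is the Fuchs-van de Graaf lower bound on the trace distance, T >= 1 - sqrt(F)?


Fuchs-van de Graaf (squared-fidelity convention): 1 - sqrt(F) <= T <= sqrt(1 - F).
Lower bound: T >= 1 - sqrt(F)
sqrt(F) = sqrt(0.767) = 0.8758
T >= 1 - 0.8758
T >= 0.1242

0.1242


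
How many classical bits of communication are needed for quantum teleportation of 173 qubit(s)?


Quantum teleportation requires 2 classical bits per qubit teleported.
173 qubit(s) -> 2 * 173 = 346 classical bits

346


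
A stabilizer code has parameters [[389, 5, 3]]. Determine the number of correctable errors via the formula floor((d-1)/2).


Code parameters: [[389, 5, 3]], distance d = 3.
Number of correctable errors = floor((d-1)/2)
= floor((3 - 1)/2)
= floor(2/2)
= 1

1


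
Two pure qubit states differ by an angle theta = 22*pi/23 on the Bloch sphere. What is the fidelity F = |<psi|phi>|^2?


For states separated by angle theta on Bloch sphere:
F = cos^2(theta/2)
theta = 22*pi/23 = 3.0050
theta/2 = 1.5025
cos(theta/2) = 0.0682
F = 0.0047

0.0047


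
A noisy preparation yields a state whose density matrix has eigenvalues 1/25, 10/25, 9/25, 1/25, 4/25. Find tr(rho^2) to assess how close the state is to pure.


tr(rho^2) = sum of eigenvalues squared
= (1/25)^2 + (10/25)^2 + (9/25)^2 + (1/25)^2 + (4/25)^2
= (1 + 100 + 81 + 1 + 16) / 625
= 199/625
= 0.3184

0.3184


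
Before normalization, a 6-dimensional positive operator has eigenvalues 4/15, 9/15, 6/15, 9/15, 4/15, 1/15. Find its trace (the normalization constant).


tr(M) = sum of eigenvalues
= 4/15 + 9/15 + 6/15 + 9/15 + 4/15 + 1/15
= 33/15
= 2.2000

2.2000


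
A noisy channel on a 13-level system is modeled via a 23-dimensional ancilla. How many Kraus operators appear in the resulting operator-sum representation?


Tracing out the environment in an orthonormal basis {|i>_E} gives Kraus operators K_i = <i|_E U |0>_E.
Number of Kraus operators = dim(H_env) = d_env
= 23

23


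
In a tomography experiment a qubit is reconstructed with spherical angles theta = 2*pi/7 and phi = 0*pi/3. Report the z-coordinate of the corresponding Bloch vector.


theta = 0.8976, phi = 0.0000
r_z = cos(theta) = 0.6235

0.6235


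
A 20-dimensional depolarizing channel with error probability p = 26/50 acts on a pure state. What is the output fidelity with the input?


F = (1-p) + p/d
= (1 - 0.5200) + 0.5200/20
= 0.4800 + 0.0260
= 0.5060

0.5060


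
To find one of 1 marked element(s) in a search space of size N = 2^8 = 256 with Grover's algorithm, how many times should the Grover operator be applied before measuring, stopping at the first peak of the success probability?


After j Grover iterations the success probability is P(j) = sin^2((2j+1)*theta), where sin(theta) = sqrt(k/N).
N = 2^8 = 256, k = 1
sin(theta) = sqrt(k/N) = 0.0625
theta = arcsin(sqrt(k/N)) = 0.0625407618 rad
P(j) reaches its first maximum when (2j+1)*theta is as close as possible to pi/2, i.e. j = round(pi/(4*theta) - 1/2).
pi/(4*theta) - 1/2 = 12.0582
(For comparison, the common estimate pi/4 * sqrt(N/k) = 12.5664; the exact maximiser is used here.)
Optimal iterations = 12

12


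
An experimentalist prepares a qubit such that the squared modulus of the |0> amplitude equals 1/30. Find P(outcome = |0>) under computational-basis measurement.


|alpha|^2 = 1/30 = 0.0333
|beta|^2 = 1 - 1/30 = 29/30 = 0.9667
P(|0>) = |alpha|^2 = 0.0333

0.0333


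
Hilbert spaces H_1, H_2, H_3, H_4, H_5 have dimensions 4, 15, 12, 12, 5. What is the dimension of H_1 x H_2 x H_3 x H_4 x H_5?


dim(H_1 x H_2 x H_3 x H_4 x H_5) = 4 * 15 * 12 * 12 * 5
= 60 * 12 * 12 * 5
= 720 * 12 * 5
= 8640 * 5
= 43200

43200


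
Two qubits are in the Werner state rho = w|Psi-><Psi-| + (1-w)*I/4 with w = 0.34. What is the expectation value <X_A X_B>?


|Psi-> = (|01> - |10>)/sqrt(2)
For the pure Bell state, <X_A X_B> = -1 (Bell-state Pauli correlator).
The maximally-mixed part I/4 has tr(I/4 * P tensor P) = 0 for any traceless Pauli P.
So <X_A X_B>_rho = w * (-1) + (1 - w) * 0
= 0.34 * (-1)
= -0.3400

-0.3400


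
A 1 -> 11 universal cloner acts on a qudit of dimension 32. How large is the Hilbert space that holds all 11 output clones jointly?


Output space = H^(tensor 11) where dim(H) = 32
dim = 32^11
= 1024 (after 2 factors)
= 32768 (after 3 factors)
= 1048576 (after 4 factors)
= 33554432 (after 5 factors)
= 1073741824 (after 6 factors)
= 34359738368 (after 7 factors)
= 1099511627776 (after 8 factors)
= 35184372088832 (after 9 factors)
= 1125899906842624 (after 10 factors)
= 36028797018963968 (after 11 factors)
= 36028797018963968

36028797018963968


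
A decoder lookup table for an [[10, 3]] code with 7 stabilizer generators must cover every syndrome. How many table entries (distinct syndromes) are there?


Each stabilizer generator gives a binary (+1 or -1) measurement outcome.
With 7 independent generators:
Total syndromes = 2^7
= 128

128


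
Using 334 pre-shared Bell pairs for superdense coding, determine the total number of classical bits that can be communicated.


Superdense coding allows 2 classical bits per shared entangled pair.
334 pair(s) -> 2 * 334 = 668 classical bits

668


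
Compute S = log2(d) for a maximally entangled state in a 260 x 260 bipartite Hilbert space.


For a maximally entangled state in d x d:
S = log2(d) = log2(260)
= 8.0224

8.0224


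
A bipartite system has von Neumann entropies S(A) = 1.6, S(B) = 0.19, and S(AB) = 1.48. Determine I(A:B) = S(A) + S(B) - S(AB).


I(A:B) = S(A) + S(B) - S(AB)
= 1.6 + 0.19 - 1.48
= 0.3100

0.3100


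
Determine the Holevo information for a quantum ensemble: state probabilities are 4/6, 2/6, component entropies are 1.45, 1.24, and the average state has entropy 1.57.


chi = S(rho) - sum_i p_i * S(rho_i)
Weighted entropy = 4/6 * 1.45 + 2/6 * 1.24
= 1.3800
chi = 1.57 - 1.3800
= 0.1900

0.1900


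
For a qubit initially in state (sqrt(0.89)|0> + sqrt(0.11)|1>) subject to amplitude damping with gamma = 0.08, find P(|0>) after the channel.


For amplitude damping with parameter gamma on state sqrt(a)|0> + sqrt(b)|1>:
alpha^2 = 0.89, beta^2 = 0.11
P(|0>) = alpha^2 + gamma * beta^2
= 0.89 + 0.08 * 0.11
= 0.89 + 0.0088
= 0.8988

0.8988


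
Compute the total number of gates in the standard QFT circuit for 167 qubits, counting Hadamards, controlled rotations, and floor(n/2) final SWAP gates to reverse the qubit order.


Hadamard gates: 167
Controlled rotations: n*(n-1)/2 = 167*166/2 = 13861
SWAP gates: floor(n/2) = floor(167/2) = 83
Total = 167 + 13861 + 83
= 14111

14111
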